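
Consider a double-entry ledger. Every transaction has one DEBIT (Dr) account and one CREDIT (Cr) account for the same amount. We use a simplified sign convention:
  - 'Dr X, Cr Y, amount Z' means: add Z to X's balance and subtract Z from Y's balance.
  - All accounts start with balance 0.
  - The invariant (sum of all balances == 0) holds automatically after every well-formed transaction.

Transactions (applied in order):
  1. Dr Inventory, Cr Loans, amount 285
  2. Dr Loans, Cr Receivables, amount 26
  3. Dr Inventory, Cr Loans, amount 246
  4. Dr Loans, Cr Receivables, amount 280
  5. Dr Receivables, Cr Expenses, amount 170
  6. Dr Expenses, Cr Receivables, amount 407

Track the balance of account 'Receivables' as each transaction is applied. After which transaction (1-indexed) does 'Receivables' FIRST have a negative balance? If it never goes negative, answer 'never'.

Answer: 2

Derivation:
After txn 1: Receivables=0
After txn 2: Receivables=-26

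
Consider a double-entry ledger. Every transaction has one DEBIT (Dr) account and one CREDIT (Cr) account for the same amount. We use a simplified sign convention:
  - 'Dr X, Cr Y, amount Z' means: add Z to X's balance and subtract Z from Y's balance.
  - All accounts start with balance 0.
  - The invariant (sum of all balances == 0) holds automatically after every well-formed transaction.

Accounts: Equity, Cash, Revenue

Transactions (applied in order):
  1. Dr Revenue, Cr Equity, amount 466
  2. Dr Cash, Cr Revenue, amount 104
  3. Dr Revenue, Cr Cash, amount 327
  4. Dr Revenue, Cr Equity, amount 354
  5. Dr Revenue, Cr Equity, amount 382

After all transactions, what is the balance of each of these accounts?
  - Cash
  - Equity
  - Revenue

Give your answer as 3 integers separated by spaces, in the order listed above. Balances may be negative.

Answer: -223 -1202 1425

Derivation:
After txn 1 (Dr Revenue, Cr Equity, amount 466): Equity=-466 Revenue=466
After txn 2 (Dr Cash, Cr Revenue, amount 104): Cash=104 Equity=-466 Revenue=362
After txn 3 (Dr Revenue, Cr Cash, amount 327): Cash=-223 Equity=-466 Revenue=689
After txn 4 (Dr Revenue, Cr Equity, amount 354): Cash=-223 Equity=-820 Revenue=1043
After txn 5 (Dr Revenue, Cr Equity, amount 382): Cash=-223 Equity=-1202 Revenue=1425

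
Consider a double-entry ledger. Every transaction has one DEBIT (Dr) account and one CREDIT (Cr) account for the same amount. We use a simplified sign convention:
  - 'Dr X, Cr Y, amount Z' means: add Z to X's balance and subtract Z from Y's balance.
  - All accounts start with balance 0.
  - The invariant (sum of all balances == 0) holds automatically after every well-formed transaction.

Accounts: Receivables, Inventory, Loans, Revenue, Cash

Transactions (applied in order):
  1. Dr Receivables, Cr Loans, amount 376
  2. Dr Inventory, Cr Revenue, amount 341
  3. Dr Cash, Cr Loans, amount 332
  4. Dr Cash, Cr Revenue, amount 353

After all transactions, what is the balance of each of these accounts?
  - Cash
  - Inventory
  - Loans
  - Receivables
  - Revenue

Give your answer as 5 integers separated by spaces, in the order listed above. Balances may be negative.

After txn 1 (Dr Receivables, Cr Loans, amount 376): Loans=-376 Receivables=376
After txn 2 (Dr Inventory, Cr Revenue, amount 341): Inventory=341 Loans=-376 Receivables=376 Revenue=-341
After txn 3 (Dr Cash, Cr Loans, amount 332): Cash=332 Inventory=341 Loans=-708 Receivables=376 Revenue=-341
After txn 4 (Dr Cash, Cr Revenue, amount 353): Cash=685 Inventory=341 Loans=-708 Receivables=376 Revenue=-694

Answer: 685 341 -708 376 -694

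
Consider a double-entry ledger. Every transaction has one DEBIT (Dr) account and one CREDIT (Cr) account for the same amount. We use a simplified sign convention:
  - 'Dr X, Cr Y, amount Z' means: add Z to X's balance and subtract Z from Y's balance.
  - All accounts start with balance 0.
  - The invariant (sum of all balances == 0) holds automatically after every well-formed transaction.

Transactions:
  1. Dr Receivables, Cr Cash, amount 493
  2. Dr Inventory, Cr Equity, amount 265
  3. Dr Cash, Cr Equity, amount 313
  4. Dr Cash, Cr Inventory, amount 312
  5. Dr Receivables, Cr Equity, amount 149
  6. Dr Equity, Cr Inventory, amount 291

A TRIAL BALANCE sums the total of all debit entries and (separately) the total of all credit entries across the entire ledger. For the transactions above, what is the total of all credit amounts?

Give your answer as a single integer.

Answer: 1823

Derivation:
Txn 1: credit+=493
Txn 2: credit+=265
Txn 3: credit+=313
Txn 4: credit+=312
Txn 5: credit+=149
Txn 6: credit+=291
Total credits = 1823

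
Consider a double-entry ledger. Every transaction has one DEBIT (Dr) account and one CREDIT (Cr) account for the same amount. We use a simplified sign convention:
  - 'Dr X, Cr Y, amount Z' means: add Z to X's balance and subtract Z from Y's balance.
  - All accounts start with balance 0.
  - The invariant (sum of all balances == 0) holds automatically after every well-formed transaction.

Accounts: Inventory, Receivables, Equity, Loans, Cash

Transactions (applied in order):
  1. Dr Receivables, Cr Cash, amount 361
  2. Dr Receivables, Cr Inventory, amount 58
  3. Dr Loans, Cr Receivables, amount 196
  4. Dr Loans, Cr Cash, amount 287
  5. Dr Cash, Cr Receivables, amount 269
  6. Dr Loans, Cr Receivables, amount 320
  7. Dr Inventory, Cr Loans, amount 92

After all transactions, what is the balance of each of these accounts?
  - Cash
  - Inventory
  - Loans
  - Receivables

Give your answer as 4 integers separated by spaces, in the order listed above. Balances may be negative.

Answer: -379 34 711 -366

Derivation:
After txn 1 (Dr Receivables, Cr Cash, amount 361): Cash=-361 Receivables=361
After txn 2 (Dr Receivables, Cr Inventory, amount 58): Cash=-361 Inventory=-58 Receivables=419
After txn 3 (Dr Loans, Cr Receivables, amount 196): Cash=-361 Inventory=-58 Loans=196 Receivables=223
After txn 4 (Dr Loans, Cr Cash, amount 287): Cash=-648 Inventory=-58 Loans=483 Receivables=223
After txn 5 (Dr Cash, Cr Receivables, amount 269): Cash=-379 Inventory=-58 Loans=483 Receivables=-46
After txn 6 (Dr Loans, Cr Receivables, amount 320): Cash=-379 Inventory=-58 Loans=803 Receivables=-366
After txn 7 (Dr Inventory, Cr Loans, amount 92): Cash=-379 Inventory=34 Loans=711 Receivables=-366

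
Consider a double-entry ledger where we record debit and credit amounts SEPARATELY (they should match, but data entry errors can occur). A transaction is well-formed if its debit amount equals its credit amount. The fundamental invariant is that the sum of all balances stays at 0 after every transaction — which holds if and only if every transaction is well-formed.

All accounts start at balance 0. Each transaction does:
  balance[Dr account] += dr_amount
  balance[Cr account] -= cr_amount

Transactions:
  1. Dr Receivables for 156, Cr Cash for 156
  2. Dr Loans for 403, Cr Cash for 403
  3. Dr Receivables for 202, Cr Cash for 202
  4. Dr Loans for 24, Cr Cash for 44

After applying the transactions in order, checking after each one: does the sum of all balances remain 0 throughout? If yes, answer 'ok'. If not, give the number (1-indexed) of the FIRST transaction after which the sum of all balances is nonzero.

After txn 1: dr=156 cr=156 sum_balances=0
After txn 2: dr=403 cr=403 sum_balances=0
After txn 3: dr=202 cr=202 sum_balances=0
After txn 4: dr=24 cr=44 sum_balances=-20

Answer: 4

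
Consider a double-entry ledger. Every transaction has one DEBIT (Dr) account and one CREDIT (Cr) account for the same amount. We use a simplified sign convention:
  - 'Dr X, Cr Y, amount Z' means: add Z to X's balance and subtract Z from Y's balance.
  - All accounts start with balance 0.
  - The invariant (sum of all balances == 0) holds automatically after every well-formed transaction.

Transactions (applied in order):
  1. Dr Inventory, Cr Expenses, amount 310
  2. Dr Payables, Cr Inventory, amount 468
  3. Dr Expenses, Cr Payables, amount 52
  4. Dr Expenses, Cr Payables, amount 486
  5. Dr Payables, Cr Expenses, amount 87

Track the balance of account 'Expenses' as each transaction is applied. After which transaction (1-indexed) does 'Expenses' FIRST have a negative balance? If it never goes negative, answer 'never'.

Answer: 1

Derivation:
After txn 1: Expenses=-310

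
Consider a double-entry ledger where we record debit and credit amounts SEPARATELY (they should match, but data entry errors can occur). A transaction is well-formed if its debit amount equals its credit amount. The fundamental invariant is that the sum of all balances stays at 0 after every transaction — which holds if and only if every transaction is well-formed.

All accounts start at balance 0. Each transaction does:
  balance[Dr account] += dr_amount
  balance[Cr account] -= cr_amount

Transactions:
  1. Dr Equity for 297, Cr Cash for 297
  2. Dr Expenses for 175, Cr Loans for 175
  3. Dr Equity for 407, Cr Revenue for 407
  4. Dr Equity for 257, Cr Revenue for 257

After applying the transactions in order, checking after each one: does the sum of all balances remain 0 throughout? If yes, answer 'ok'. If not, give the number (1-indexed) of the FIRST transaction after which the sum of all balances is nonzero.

Answer: ok

Derivation:
After txn 1: dr=297 cr=297 sum_balances=0
After txn 2: dr=175 cr=175 sum_balances=0
After txn 3: dr=407 cr=407 sum_balances=0
After txn 4: dr=257 cr=257 sum_balances=0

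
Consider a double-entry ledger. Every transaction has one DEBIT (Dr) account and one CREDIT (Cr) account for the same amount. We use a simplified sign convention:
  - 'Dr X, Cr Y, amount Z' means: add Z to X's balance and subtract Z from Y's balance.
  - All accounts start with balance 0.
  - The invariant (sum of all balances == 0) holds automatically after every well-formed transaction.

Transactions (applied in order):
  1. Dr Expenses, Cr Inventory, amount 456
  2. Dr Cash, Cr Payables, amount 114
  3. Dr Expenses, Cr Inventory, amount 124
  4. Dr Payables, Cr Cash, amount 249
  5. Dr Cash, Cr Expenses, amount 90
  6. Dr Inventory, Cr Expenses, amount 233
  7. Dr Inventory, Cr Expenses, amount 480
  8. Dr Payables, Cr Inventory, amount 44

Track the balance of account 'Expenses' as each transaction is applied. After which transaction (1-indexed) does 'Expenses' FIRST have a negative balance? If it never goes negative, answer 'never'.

After txn 1: Expenses=456
After txn 2: Expenses=456
After txn 3: Expenses=580
After txn 4: Expenses=580
After txn 5: Expenses=490
After txn 6: Expenses=257
After txn 7: Expenses=-223

Answer: 7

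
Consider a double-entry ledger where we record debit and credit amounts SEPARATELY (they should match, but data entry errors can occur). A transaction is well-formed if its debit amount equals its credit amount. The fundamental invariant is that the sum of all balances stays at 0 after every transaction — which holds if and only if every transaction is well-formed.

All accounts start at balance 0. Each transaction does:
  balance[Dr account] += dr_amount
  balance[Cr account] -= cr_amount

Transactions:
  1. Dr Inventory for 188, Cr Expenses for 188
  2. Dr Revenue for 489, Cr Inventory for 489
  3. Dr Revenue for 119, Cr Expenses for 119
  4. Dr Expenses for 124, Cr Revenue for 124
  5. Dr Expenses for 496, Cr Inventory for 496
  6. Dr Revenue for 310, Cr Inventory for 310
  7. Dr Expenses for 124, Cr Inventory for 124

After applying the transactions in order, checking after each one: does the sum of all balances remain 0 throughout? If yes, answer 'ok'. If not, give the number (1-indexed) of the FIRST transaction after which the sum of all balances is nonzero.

Answer: ok

Derivation:
After txn 1: dr=188 cr=188 sum_balances=0
After txn 2: dr=489 cr=489 sum_balances=0
After txn 3: dr=119 cr=119 sum_balances=0
After txn 4: dr=124 cr=124 sum_balances=0
After txn 5: dr=496 cr=496 sum_balances=0
After txn 6: dr=310 cr=310 sum_balances=0
After txn 7: dr=124 cr=124 sum_balances=0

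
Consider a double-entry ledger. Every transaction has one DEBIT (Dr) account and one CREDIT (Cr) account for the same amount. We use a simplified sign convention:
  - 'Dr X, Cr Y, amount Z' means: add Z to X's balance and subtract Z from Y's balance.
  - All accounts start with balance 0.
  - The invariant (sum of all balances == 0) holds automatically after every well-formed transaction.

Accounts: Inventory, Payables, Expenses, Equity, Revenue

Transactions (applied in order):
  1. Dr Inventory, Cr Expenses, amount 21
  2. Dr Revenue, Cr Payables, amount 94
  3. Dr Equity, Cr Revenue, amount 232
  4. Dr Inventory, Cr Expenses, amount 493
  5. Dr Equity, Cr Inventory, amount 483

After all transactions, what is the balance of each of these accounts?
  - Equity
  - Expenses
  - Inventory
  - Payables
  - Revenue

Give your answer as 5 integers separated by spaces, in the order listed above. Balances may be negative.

Answer: 715 -514 31 -94 -138

Derivation:
After txn 1 (Dr Inventory, Cr Expenses, amount 21): Expenses=-21 Inventory=21
After txn 2 (Dr Revenue, Cr Payables, amount 94): Expenses=-21 Inventory=21 Payables=-94 Revenue=94
After txn 3 (Dr Equity, Cr Revenue, amount 232): Equity=232 Expenses=-21 Inventory=21 Payables=-94 Revenue=-138
After txn 4 (Dr Inventory, Cr Expenses, amount 493): Equity=232 Expenses=-514 Inventory=514 Payables=-94 Revenue=-138
After txn 5 (Dr Equity, Cr Inventory, amount 483): Equity=715 Expenses=-514 Inventory=31 Payables=-94 Revenue=-138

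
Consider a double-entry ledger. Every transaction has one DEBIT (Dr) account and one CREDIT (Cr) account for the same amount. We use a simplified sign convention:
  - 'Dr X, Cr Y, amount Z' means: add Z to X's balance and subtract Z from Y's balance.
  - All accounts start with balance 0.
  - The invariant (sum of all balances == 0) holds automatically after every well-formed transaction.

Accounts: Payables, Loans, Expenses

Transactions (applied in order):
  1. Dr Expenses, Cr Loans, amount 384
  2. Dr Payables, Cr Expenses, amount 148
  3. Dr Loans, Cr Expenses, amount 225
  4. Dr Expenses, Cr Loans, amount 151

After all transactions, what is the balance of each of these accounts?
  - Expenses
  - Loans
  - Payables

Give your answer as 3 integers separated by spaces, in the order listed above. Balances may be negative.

Answer: 162 -310 148

Derivation:
After txn 1 (Dr Expenses, Cr Loans, amount 384): Expenses=384 Loans=-384
After txn 2 (Dr Payables, Cr Expenses, amount 148): Expenses=236 Loans=-384 Payables=148
After txn 3 (Dr Loans, Cr Expenses, amount 225): Expenses=11 Loans=-159 Payables=148
After txn 4 (Dr Expenses, Cr Loans, amount 151): Expenses=162 Loans=-310 Payables=148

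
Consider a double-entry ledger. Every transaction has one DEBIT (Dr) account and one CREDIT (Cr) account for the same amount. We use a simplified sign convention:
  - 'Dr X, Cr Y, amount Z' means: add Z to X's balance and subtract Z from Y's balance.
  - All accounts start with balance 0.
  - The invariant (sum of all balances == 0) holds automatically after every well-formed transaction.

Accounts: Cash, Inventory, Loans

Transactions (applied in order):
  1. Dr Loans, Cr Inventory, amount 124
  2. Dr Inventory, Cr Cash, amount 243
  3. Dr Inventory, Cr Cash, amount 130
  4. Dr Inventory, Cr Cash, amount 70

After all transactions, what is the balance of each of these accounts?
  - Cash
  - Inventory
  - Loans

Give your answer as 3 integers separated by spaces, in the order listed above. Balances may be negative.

Answer: -443 319 124

Derivation:
After txn 1 (Dr Loans, Cr Inventory, amount 124): Inventory=-124 Loans=124
After txn 2 (Dr Inventory, Cr Cash, amount 243): Cash=-243 Inventory=119 Loans=124
After txn 3 (Dr Inventory, Cr Cash, amount 130): Cash=-373 Inventory=249 Loans=124
After txn 4 (Dr Inventory, Cr Cash, amount 70): Cash=-443 Inventory=319 Loans=124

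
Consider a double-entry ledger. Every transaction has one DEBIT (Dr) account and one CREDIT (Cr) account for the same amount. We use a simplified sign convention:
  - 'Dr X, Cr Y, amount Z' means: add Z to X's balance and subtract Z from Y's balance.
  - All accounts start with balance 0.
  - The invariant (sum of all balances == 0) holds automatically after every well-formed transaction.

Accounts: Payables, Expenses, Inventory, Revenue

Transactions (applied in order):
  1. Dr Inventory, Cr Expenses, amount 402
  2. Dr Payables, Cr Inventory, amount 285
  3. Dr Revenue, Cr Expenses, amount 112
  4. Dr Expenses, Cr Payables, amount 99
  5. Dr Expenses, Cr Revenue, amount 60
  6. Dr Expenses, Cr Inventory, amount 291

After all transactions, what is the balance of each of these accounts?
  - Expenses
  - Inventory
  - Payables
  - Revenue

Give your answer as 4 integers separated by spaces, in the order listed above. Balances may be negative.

After txn 1 (Dr Inventory, Cr Expenses, amount 402): Expenses=-402 Inventory=402
After txn 2 (Dr Payables, Cr Inventory, amount 285): Expenses=-402 Inventory=117 Payables=285
After txn 3 (Dr Revenue, Cr Expenses, amount 112): Expenses=-514 Inventory=117 Payables=285 Revenue=112
After txn 4 (Dr Expenses, Cr Payables, amount 99): Expenses=-415 Inventory=117 Payables=186 Revenue=112
After txn 5 (Dr Expenses, Cr Revenue, amount 60): Expenses=-355 Inventory=117 Payables=186 Revenue=52
After txn 6 (Dr Expenses, Cr Inventory, amount 291): Expenses=-64 Inventory=-174 Payables=186 Revenue=52

Answer: -64 -174 186 52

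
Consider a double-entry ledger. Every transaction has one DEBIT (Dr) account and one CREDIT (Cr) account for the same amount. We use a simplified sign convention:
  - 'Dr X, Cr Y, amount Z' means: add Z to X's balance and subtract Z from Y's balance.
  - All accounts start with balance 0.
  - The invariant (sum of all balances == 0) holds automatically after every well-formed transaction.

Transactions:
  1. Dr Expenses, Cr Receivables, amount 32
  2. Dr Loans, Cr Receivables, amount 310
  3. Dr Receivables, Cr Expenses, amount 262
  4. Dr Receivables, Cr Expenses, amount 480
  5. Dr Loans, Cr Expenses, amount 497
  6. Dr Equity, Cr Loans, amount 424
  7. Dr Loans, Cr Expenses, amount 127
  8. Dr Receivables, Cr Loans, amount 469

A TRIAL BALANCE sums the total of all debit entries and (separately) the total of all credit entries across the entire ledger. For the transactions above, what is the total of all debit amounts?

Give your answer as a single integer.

Answer: 2601

Derivation:
Txn 1: debit+=32
Txn 2: debit+=310
Txn 3: debit+=262
Txn 4: debit+=480
Txn 5: debit+=497
Txn 6: debit+=424
Txn 7: debit+=127
Txn 8: debit+=469
Total debits = 2601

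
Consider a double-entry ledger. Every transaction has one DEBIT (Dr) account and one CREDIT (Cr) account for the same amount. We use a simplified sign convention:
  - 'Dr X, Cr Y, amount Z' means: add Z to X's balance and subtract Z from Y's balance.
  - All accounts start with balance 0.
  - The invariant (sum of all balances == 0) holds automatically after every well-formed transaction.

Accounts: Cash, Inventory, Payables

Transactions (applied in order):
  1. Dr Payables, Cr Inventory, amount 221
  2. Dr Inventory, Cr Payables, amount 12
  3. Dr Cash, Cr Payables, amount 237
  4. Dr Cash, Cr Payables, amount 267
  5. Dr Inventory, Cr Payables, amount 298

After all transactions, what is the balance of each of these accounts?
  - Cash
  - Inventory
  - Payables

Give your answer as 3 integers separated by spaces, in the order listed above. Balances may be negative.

Answer: 504 89 -593

Derivation:
After txn 1 (Dr Payables, Cr Inventory, amount 221): Inventory=-221 Payables=221
After txn 2 (Dr Inventory, Cr Payables, amount 12): Inventory=-209 Payables=209
After txn 3 (Dr Cash, Cr Payables, amount 237): Cash=237 Inventory=-209 Payables=-28
After txn 4 (Dr Cash, Cr Payables, amount 267): Cash=504 Inventory=-209 Payables=-295
After txn 5 (Dr Inventory, Cr Payables, amount 298): Cash=504 Inventory=89 Payables=-593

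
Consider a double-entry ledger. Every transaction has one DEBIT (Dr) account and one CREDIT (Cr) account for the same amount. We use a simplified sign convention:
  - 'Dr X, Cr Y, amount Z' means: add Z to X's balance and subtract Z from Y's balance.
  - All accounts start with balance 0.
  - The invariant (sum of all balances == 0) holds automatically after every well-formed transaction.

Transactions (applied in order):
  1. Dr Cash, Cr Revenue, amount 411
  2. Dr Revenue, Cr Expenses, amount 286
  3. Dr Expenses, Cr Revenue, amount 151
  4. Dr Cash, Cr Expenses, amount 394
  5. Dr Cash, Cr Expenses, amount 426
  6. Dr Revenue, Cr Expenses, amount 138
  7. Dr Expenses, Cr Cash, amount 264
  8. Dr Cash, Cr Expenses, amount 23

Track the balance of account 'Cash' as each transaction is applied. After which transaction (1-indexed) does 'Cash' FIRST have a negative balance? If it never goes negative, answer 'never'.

Answer: never

Derivation:
After txn 1: Cash=411
After txn 2: Cash=411
After txn 3: Cash=411
After txn 4: Cash=805
After txn 5: Cash=1231
After txn 6: Cash=1231
After txn 7: Cash=967
After txn 8: Cash=990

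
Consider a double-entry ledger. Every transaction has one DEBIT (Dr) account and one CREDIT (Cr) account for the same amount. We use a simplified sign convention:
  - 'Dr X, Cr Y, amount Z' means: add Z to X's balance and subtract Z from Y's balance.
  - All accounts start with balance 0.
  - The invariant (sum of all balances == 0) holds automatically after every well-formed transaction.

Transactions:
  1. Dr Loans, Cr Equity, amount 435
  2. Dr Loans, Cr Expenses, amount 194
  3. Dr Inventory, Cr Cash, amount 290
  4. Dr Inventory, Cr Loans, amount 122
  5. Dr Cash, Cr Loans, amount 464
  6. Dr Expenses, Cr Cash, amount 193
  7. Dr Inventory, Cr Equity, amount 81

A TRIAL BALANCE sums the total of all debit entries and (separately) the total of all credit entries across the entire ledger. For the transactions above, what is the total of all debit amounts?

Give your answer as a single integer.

Txn 1: debit+=435
Txn 2: debit+=194
Txn 3: debit+=290
Txn 4: debit+=122
Txn 5: debit+=464
Txn 6: debit+=193
Txn 7: debit+=81
Total debits = 1779

Answer: 1779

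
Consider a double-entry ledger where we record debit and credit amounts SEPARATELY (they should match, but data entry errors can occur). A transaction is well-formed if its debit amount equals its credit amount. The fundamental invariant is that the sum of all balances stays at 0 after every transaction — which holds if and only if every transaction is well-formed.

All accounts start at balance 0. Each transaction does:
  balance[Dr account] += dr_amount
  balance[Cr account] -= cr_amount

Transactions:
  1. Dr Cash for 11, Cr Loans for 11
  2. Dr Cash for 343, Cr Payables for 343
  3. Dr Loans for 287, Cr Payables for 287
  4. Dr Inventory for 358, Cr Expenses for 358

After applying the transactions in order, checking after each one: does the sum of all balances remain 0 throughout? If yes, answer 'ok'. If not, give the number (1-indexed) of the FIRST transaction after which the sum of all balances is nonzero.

After txn 1: dr=11 cr=11 sum_balances=0
After txn 2: dr=343 cr=343 sum_balances=0
After txn 3: dr=287 cr=287 sum_balances=0
After txn 4: dr=358 cr=358 sum_balances=0

Answer: ok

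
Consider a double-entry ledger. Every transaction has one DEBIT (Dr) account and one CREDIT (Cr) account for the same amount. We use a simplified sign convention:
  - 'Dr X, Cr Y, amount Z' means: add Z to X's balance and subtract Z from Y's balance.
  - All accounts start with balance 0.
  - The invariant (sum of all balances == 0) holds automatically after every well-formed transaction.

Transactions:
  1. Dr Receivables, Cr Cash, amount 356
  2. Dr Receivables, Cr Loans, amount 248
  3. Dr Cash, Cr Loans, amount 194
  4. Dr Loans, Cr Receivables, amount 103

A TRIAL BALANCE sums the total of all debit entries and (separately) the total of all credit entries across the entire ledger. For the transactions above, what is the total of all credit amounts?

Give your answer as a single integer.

Txn 1: credit+=356
Txn 2: credit+=248
Txn 3: credit+=194
Txn 4: credit+=103
Total credits = 901

Answer: 901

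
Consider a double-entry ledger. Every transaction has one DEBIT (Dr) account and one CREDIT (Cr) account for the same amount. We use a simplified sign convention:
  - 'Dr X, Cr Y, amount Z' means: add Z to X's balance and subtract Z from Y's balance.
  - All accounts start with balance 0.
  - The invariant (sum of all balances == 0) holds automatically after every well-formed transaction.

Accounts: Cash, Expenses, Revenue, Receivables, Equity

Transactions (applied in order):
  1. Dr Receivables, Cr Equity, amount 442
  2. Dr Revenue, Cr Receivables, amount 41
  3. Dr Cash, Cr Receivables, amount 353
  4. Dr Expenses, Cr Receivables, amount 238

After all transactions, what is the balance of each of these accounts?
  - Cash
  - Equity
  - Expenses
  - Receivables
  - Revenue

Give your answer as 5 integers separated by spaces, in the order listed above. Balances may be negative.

After txn 1 (Dr Receivables, Cr Equity, amount 442): Equity=-442 Receivables=442
After txn 2 (Dr Revenue, Cr Receivables, amount 41): Equity=-442 Receivables=401 Revenue=41
After txn 3 (Dr Cash, Cr Receivables, amount 353): Cash=353 Equity=-442 Receivables=48 Revenue=41
After txn 4 (Dr Expenses, Cr Receivables, amount 238): Cash=353 Equity=-442 Expenses=238 Receivables=-190 Revenue=41

Answer: 353 -442 238 -190 41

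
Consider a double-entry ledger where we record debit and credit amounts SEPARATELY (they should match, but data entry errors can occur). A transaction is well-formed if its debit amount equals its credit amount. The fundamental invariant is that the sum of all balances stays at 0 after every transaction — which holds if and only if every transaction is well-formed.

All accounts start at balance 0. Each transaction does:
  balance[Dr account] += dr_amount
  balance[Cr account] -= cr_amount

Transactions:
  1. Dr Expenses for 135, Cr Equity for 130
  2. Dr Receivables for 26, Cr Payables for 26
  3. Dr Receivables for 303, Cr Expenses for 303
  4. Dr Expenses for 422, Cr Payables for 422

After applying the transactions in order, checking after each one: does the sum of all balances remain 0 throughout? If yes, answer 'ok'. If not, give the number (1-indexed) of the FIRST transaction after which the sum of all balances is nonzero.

After txn 1: dr=135 cr=130 sum_balances=5
After txn 2: dr=26 cr=26 sum_balances=5
After txn 3: dr=303 cr=303 sum_balances=5
After txn 4: dr=422 cr=422 sum_balances=5

Answer: 1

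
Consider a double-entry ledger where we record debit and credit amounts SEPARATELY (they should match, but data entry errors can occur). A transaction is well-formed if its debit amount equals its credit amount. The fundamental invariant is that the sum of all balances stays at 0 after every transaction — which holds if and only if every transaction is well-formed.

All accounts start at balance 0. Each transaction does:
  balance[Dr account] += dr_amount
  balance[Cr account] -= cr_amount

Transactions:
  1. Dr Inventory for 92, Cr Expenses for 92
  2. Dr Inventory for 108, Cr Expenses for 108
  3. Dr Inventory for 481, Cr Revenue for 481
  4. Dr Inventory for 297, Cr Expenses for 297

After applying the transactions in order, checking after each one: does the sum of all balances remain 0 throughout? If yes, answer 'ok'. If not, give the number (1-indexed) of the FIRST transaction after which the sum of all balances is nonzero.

After txn 1: dr=92 cr=92 sum_balances=0
After txn 2: dr=108 cr=108 sum_balances=0
After txn 3: dr=481 cr=481 sum_balances=0
After txn 4: dr=297 cr=297 sum_balances=0

Answer: ok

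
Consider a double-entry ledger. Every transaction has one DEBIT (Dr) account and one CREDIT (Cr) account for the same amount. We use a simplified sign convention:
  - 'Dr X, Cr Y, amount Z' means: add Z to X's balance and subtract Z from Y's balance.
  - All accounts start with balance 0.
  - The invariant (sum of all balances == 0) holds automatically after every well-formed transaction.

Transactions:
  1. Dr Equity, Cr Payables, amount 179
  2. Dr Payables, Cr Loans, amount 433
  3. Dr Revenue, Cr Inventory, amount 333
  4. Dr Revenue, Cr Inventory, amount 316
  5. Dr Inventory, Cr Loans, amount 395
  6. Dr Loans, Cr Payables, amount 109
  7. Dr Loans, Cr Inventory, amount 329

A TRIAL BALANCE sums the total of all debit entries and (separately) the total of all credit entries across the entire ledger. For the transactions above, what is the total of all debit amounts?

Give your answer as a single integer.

Txn 1: debit+=179
Txn 2: debit+=433
Txn 3: debit+=333
Txn 4: debit+=316
Txn 5: debit+=395
Txn 6: debit+=109
Txn 7: debit+=329
Total debits = 2094

Answer: 2094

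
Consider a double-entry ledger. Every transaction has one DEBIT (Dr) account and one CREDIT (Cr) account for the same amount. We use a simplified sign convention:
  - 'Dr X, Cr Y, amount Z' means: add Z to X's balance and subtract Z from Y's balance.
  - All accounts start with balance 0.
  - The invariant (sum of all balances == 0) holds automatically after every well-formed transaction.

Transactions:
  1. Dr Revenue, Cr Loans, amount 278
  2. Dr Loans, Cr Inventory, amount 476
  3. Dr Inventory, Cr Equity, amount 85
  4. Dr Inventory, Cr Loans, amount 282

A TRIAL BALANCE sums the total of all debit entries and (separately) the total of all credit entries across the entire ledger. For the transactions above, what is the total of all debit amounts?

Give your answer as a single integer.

Txn 1: debit+=278
Txn 2: debit+=476
Txn 3: debit+=85
Txn 4: debit+=282
Total debits = 1121

Answer: 1121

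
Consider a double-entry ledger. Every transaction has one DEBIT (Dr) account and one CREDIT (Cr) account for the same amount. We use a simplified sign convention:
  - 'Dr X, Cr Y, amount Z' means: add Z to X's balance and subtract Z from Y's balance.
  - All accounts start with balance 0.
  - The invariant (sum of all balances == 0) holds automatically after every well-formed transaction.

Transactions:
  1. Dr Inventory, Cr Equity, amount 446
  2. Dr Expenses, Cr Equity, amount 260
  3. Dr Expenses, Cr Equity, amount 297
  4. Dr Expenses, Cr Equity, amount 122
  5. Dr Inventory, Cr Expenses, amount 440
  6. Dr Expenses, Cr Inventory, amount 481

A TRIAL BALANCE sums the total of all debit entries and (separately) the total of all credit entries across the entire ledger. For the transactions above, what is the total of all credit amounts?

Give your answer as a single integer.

Answer: 2046

Derivation:
Txn 1: credit+=446
Txn 2: credit+=260
Txn 3: credit+=297
Txn 4: credit+=122
Txn 5: credit+=440
Txn 6: credit+=481
Total credits = 2046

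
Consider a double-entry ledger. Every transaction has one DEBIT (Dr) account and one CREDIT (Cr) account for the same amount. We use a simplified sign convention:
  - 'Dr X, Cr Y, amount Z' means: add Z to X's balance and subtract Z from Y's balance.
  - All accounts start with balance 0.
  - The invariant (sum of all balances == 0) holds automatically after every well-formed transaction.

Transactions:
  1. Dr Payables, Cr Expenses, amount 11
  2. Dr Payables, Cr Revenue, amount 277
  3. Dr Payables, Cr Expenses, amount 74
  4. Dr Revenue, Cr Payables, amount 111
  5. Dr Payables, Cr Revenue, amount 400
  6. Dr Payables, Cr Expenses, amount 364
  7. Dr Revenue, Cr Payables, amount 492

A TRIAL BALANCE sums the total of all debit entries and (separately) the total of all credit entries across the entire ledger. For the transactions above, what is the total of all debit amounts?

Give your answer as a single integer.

Answer: 1729

Derivation:
Txn 1: debit+=11
Txn 2: debit+=277
Txn 3: debit+=74
Txn 4: debit+=111
Txn 5: debit+=400
Txn 6: debit+=364
Txn 7: debit+=492
Total debits = 1729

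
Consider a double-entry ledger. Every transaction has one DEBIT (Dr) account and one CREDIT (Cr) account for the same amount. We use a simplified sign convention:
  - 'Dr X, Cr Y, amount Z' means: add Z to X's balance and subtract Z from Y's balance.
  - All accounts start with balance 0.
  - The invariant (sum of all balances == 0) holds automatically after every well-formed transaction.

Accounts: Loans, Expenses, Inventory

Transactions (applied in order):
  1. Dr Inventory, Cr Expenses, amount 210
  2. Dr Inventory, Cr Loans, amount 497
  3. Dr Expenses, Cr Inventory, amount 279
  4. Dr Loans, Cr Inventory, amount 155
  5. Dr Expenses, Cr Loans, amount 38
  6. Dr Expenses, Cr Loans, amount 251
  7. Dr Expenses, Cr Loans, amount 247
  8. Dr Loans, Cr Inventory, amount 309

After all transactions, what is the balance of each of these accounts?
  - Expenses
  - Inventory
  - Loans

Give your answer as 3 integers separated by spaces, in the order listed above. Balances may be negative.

Answer: 605 -36 -569

Derivation:
After txn 1 (Dr Inventory, Cr Expenses, amount 210): Expenses=-210 Inventory=210
After txn 2 (Dr Inventory, Cr Loans, amount 497): Expenses=-210 Inventory=707 Loans=-497
After txn 3 (Dr Expenses, Cr Inventory, amount 279): Expenses=69 Inventory=428 Loans=-497
After txn 4 (Dr Loans, Cr Inventory, amount 155): Expenses=69 Inventory=273 Loans=-342
After txn 5 (Dr Expenses, Cr Loans, amount 38): Expenses=107 Inventory=273 Loans=-380
After txn 6 (Dr Expenses, Cr Loans, amount 251): Expenses=358 Inventory=273 Loans=-631
After txn 7 (Dr Expenses, Cr Loans, amount 247): Expenses=605 Inventory=273 Loans=-878
After txn 8 (Dr Loans, Cr Inventory, amount 309): Expenses=605 Inventory=-36 Loans=-569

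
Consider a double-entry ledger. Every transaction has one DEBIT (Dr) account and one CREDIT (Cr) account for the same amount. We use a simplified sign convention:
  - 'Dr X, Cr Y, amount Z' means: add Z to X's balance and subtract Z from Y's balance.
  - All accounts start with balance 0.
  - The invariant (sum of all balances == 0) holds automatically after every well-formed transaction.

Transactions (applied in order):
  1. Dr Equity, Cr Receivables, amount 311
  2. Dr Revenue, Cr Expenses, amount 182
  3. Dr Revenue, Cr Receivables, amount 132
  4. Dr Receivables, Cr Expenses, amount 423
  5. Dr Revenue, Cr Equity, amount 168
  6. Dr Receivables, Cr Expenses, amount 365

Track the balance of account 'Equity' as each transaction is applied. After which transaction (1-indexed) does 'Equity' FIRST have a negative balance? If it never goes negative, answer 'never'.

After txn 1: Equity=311
After txn 2: Equity=311
After txn 3: Equity=311
After txn 4: Equity=311
After txn 5: Equity=143
After txn 6: Equity=143

Answer: never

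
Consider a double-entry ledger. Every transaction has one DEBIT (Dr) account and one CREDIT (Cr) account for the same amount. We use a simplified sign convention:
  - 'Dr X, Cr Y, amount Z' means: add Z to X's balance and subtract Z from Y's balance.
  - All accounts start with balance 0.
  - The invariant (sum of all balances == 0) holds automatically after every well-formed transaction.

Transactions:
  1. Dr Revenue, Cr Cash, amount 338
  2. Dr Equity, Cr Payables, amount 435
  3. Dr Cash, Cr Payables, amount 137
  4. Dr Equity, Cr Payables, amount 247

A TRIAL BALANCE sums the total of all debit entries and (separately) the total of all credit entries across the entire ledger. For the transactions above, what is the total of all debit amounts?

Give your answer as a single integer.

Txn 1: debit+=338
Txn 2: debit+=435
Txn 3: debit+=137
Txn 4: debit+=247
Total debits = 1157

Answer: 1157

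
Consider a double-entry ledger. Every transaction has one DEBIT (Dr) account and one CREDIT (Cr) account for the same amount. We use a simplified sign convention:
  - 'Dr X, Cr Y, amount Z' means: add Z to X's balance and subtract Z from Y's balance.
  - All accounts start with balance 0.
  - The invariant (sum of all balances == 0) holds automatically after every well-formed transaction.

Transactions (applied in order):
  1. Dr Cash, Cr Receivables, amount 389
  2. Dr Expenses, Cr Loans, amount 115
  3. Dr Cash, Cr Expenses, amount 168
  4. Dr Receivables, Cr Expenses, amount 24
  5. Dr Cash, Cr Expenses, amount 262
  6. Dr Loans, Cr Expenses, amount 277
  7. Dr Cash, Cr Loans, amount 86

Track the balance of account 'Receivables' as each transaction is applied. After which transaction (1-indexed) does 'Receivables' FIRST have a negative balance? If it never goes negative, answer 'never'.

Answer: 1

Derivation:
After txn 1: Receivables=-389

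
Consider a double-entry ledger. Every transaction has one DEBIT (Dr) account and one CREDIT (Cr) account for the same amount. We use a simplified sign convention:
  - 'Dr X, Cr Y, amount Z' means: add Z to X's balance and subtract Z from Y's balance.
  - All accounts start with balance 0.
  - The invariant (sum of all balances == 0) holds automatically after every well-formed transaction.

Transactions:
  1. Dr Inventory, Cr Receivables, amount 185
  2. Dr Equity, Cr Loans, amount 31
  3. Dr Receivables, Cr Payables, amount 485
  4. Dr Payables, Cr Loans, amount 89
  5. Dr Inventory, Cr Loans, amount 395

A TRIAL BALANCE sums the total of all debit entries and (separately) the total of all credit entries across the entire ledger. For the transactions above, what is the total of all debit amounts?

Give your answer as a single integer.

Answer: 1185

Derivation:
Txn 1: debit+=185
Txn 2: debit+=31
Txn 3: debit+=485
Txn 4: debit+=89
Txn 5: debit+=395
Total debits = 1185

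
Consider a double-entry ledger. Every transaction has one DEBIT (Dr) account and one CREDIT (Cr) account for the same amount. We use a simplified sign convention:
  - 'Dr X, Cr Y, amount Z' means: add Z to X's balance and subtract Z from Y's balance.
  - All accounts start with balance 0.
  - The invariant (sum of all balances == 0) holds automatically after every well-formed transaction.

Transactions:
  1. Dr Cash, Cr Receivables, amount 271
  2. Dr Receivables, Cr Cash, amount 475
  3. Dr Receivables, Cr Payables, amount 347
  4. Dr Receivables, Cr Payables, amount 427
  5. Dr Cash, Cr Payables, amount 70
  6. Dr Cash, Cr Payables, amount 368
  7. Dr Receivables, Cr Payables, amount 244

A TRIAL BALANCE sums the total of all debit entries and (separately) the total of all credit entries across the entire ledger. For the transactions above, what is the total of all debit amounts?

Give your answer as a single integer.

Txn 1: debit+=271
Txn 2: debit+=475
Txn 3: debit+=347
Txn 4: debit+=427
Txn 5: debit+=70
Txn 6: debit+=368
Txn 7: debit+=244
Total debits = 2202

Answer: 2202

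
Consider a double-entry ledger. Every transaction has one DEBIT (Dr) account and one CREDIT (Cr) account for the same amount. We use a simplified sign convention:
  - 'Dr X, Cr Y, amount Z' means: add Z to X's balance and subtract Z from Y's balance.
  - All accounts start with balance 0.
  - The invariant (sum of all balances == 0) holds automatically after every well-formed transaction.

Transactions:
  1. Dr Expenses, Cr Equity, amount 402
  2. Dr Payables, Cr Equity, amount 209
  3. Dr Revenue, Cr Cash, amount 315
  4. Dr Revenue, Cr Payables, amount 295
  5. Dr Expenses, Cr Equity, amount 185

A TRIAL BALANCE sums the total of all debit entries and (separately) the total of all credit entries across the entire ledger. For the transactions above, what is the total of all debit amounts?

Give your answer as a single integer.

Answer: 1406

Derivation:
Txn 1: debit+=402
Txn 2: debit+=209
Txn 3: debit+=315
Txn 4: debit+=295
Txn 5: debit+=185
Total debits = 1406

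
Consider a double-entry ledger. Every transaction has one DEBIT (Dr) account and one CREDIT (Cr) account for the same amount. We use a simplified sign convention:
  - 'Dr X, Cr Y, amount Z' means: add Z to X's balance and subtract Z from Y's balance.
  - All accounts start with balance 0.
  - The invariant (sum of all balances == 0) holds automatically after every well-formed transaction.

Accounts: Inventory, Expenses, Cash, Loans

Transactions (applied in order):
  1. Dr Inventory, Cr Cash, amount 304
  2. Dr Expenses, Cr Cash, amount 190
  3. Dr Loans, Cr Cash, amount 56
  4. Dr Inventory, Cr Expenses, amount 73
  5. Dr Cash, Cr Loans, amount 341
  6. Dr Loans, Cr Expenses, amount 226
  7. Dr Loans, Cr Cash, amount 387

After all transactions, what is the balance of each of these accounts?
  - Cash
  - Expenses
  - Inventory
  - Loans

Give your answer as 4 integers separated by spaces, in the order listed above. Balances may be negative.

Answer: -596 -109 377 328

Derivation:
After txn 1 (Dr Inventory, Cr Cash, amount 304): Cash=-304 Inventory=304
After txn 2 (Dr Expenses, Cr Cash, amount 190): Cash=-494 Expenses=190 Inventory=304
After txn 3 (Dr Loans, Cr Cash, amount 56): Cash=-550 Expenses=190 Inventory=304 Loans=56
After txn 4 (Dr Inventory, Cr Expenses, amount 73): Cash=-550 Expenses=117 Inventory=377 Loans=56
After txn 5 (Dr Cash, Cr Loans, amount 341): Cash=-209 Expenses=117 Inventory=377 Loans=-285
After txn 6 (Dr Loans, Cr Expenses, amount 226): Cash=-209 Expenses=-109 Inventory=377 Loans=-59
After txn 7 (Dr Loans, Cr Cash, amount 387): Cash=-596 Expenses=-109 Inventory=377 Loans=328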